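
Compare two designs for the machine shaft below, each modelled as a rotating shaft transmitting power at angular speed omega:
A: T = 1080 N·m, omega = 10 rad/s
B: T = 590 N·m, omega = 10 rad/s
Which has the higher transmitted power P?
Model: a rotating shaft transmitting power at angular speed omega, so P = T·omega (SI units).
  A: P = 1080 × 10 = 10800 W = 10.8 kW
  B: P = 590 × 10 = 5900 W = 5.9 kW
10.8 kW > 5.9 kW, so A is larger.
Final answer: A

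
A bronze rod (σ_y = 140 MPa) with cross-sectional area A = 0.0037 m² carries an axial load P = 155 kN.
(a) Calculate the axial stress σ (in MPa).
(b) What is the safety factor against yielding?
(a) Axial stress σ = P/A. Convert P = 155 kN = 155000 N.
  σ = 155000 / 0.0037 = 4.189 × 10⁷ Pa = 41.89 MPa
(b) Safety factor SF = σ_y/σ = 140 / 41.89 = 3.342
Final answer: (a) σ = 41.89 MPa, (b) SF = 3.342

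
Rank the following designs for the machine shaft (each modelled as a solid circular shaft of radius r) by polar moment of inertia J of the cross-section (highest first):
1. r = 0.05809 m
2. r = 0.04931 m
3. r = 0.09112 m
Model: a solid circular shaft of radius r, so J = (π·r^4) / 2 (SI units).
  Case 1: J = (π × 0.05809^4) / 2 = 1.789 × 10⁻⁵ m⁴
  Case 2: J = (π × 0.04931^4) / 2 = 9.287 × 10⁻⁶ m⁴
  Case 3: J = (π × 0.09112^4) / 2 = 0.0001083 m⁴
Ordering: 0.0001083 m⁴ (case 3) > 1.789 × 10⁻⁵ m⁴ (case 1) > 9.287 × 10⁻⁶ m⁴ (case 2)
Final answer: 3, 1, 2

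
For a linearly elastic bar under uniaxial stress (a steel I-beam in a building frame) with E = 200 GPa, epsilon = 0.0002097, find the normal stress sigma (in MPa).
Model: a linearly elastic bar under uniaxial stress, so epsilon = sigma / E.
Solve for sigma: sigma = epsilon·E.
Convert to SI units:
  E = 200 GPa = 2 × 10¹¹ Pa
Substitute:
  sigma = 0.0002097 × (2 × 10¹¹)
  sigma = 4.194 × 10⁷ Pa
Convert: sigma = 4.194 × 10⁷ Pa = 41.94 MPa
Final answer: sigma = 41.94 MPa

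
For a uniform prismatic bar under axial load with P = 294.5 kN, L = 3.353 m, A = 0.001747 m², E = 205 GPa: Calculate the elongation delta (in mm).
Model: a uniform prismatic bar under axial load, so delta = (P·L) / (A·E).
Convert to SI units:
  P = 294.5 kN = 294500 N
  E = 205 GPa = 2.05 × 10¹¹ Pa
Substitute:
  delta = (294500 × 3.353) / (0.001747 × (2.05 × 10¹¹))
  delta = 0.002757 m
Convert: delta = 0.002757 m = 2.757 mm
Final answer: delta = 2.757 mm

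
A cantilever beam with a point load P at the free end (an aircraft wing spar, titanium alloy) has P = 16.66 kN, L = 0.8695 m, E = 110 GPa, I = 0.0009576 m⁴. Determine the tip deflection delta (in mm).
Model: a cantilever beam with a point load P at the free end, so delta = (P·L^3) / (3·E·I).
Convert to SI units:
  P = 16.66 kN = 16660 N
  E = 110 GPa = 1.1 × 10¹¹ Pa
Substitute:
  delta = (16660 × 0.8695^3) / (3 × (1.1 × 10¹¹) × 0.0009576)
  delta = 3.466 × 10⁻⁵ m
Convert: delta = 3.466 × 10⁻⁵ m = 0.03466 mm
Final answer: delta = 0.03466 mm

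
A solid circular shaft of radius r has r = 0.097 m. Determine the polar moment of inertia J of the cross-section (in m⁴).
Model: a solid circular shaft of radius r, so J = (π·r^4) / 2.
Substitute:
  J = (π × 0.097^4) / 2
  J = 0.0001391 m⁴
Final answer: J = 0.0001391 m⁴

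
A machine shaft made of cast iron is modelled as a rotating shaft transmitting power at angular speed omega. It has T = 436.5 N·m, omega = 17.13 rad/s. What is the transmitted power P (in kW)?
Model: a rotating shaft transmitting power at angular speed omega, so P = T·omega.
Substitute:
  P = 436.5 × 17.13
  P = 7477 W
Convert: P = 7477 W = 7.477 kW
Final answer: P = 7.477 kW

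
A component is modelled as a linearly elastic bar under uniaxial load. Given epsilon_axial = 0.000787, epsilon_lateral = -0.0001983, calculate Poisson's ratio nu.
Model: a linearly elastic bar under uniaxial load, so epsilon_lateral = -nu·epsilon_axial.
Solve for nu: nu = -epsilon_lateral / epsilon_axial.
Substitute:
  nu = -(-0.0001983) / 0.000787
  nu = 0.252
Final answer: nu = 0.252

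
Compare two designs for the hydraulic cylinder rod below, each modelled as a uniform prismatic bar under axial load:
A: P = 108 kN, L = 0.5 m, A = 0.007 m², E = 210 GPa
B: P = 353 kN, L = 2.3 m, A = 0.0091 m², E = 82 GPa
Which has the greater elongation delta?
Model: a uniform prismatic bar under axial load, so delta = (P·L) / (A·E) (SI units).
  A: delta = (108000 × 0.5) / (0.007 × (2.1 × 10¹¹)) = 3.673 × 10⁻⁵ m = 0.03673 mm
  B: delta = (353000 × 2.3) / (0.0091 × (8.2 × 10¹⁰)) = 0.001088 m = 1.088 mm
1.088 mm > 0.03673 mm, so B is larger.
Final answer: B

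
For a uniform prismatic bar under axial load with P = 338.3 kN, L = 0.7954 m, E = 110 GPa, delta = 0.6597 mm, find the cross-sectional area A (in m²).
Model: a uniform prismatic bar under axial load, so delta = (P·L) / (A·E).
Solve for A: A = (P·L) / (delta·E).
Convert to SI units:
  P = 338.3 kN = 338300 N
  E = 110 GPa = 1.1 × 10¹¹ Pa
  delta = 0.6597 mm = 0.0006597 m
Substitute:
  A = (338300 × 0.7954) / (0.0006597 × (1.1 × 10¹¹))
  A = 0.003708 m²
Final answer: A = 0.003708 m²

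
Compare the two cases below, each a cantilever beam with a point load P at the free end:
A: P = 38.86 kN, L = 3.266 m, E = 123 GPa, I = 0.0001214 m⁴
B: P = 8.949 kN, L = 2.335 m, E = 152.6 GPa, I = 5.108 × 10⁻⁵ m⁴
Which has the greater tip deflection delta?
Model: a cantilever beam with a point load P at the free end, so delta = (P·L^3) / (3·E·I) (SI units).
  A: delta = (38860 × 3.266^3) / (3 × (1.23 × 10¹¹) × 0.0001214) = 0.03022 m = 30.22 mm
  B: delta = (8949 × 2.335^3) / (3 × (1.526 × 10¹¹) × (5.108 × 10⁻⁵)) = 0.004872 m = 4.872 mm
30.22 mm > 4.872 mm, so A is larger.
Final answer: A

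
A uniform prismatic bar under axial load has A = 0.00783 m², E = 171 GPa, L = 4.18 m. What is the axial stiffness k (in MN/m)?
Model: a uniform prismatic bar under axial load, so k = (A·E) / L.
Convert to SI units:
  E = 171 GPa = 1.71 × 10¹¹ Pa
Substitute:
  k = (0.00783 × (1.71 × 10¹¹)) / 4.18
  k = 3.203 × 10⁸ N/m
Convert: k = 3.203 × 10⁸ N/m = 320.3 MN/m
Final answer: k = 320.3 MN/m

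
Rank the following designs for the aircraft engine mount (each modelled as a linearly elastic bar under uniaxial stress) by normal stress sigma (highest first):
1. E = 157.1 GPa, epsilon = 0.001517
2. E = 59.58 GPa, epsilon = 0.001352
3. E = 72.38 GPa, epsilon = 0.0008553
Model: a linearly elastic bar under uniaxial stress, so sigma = E·epsilon (SI units).
  Case 1: sigma = (1.571 × 10¹¹) × 0.001517 = 2.383 × 10⁸ Pa = 238.3 MPa
  Case 2: sigma = (5.958 × 10¹⁰) × 0.001352 = 8.055 × 10⁷ Pa = 80.55 MPa
  Case 3: sigma = (7.238 × 10¹⁰) × 0.0008553 = 6.191 × 10⁷ Pa = 61.91 MPa
Ordering: 238.3 MPa (case 1) > 80.55 MPa (case 2) > 61.91 MPa (case 3)
Final answer: 1, 2, 3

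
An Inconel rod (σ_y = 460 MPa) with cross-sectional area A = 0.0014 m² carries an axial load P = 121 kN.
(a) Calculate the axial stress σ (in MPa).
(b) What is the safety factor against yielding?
(a) Axial stress σ = P/A. Convert P = 121 kN = 121000 N.
  σ = 121000 / 0.0014 = 8.643 × 10⁷ Pa = 86.43 MPa
(b) Safety factor SF = σ_y/σ = 460 / 86.43 = 5.322
Final answer: (a) σ = 86.43 MPa, (b) SF = 5.322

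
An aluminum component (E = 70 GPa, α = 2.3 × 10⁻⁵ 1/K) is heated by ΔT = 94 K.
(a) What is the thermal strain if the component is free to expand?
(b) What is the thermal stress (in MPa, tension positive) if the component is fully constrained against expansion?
(a) Free thermal strain ε_th = α·ΔT = (2.3 × 10⁻⁵) × 94 = 0.002162
(b) Fully constrained, the expansion is suppressed, so σ = -E·α·ΔT. Convert E = 70 GPa = 7 × 10¹⁰ Pa.
  σ = -(7 × 10¹⁰) × (2.3 × 10⁻⁵) × 94 = -1.513 × 10⁸ Pa = -151.3 MPa (compressive)
Final answer: (a) ε_th = 0.002162, (b) σ = -151.3 MPa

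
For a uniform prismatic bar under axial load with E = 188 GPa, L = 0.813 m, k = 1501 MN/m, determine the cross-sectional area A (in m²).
Model: a uniform prismatic bar under axial load, so k = (A·E) / L.
Solve for A: A = (k·L) / E.
Convert to SI units:
  E = 188 GPa = 1.88 × 10¹¹ Pa
  k = 1501 MN/m = 1.501 × 10⁹ N/m
Substitute:
  A = ((1.501 × 10⁹) × 0.813) / (1.88 × 10¹¹)
  A = 0.006491 m²
Final answer: A = 0.006491 m²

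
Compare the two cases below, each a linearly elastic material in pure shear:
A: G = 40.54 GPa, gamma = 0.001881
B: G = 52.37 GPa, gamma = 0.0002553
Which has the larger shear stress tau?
Model: a linearly elastic material in pure shear, so tau = G·gamma (SI units).
  A: tau = (4.054 × 10¹⁰) × 0.001881 = 7.626 × 10⁷ Pa = 76.26 MPa
  B: tau = (5.237 × 10¹⁰) × 0.0002553 = 1.337 × 10⁷ Pa = 13.37 MPa
76.26 MPa > 13.37 MPa, so A is larger.
Final answer: A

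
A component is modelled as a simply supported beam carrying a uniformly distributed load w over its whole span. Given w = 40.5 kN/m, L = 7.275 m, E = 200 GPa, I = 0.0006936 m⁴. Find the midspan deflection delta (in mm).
Model: a simply supported beam carrying a uniformly distributed load w over its whole span, so delta = (5·w·L^4) / (384·E·I).
Convert to SI units:
  w = 40.5 kN/m = 40500 N/m
  E = 200 GPa = 2 × 10¹¹ Pa
Substitute:
  delta = (5 × 40500 × 7.275^4) / (384 × (2 × 10¹¹) × 0.0006936)
  delta = 0.01065 m
Convert: delta = 0.01065 m = 10.65 mm
Final answer: delta = 10.65 mm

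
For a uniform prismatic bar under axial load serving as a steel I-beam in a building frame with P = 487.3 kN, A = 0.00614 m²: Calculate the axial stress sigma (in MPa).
Model: a uniform prismatic bar under axial load, so sigma = P / A.
Convert to SI units:
  P = 487.3 kN = 487300 N
Substitute:
  sigma = 487300 / 0.00614
  sigma = 7.936 × 10⁷ Pa
Convert: sigma = 7.936 × 10⁷ Pa = 79.36 MPa
Final answer: sigma = 79.36 MPa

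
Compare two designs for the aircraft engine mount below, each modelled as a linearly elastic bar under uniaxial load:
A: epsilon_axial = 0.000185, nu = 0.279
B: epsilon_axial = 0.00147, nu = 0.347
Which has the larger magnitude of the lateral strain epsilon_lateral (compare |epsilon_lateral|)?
Model: a linearly elastic bar under uniaxial load, so epsilon_lateral = -nu·epsilon_axial (SI units).
  A: epsilon_lateral = -(0.279 × 0.000185) = -5.162 × 10⁻⁵
  B: epsilon_lateral = -(0.347 × 0.00147) = -0.0005101
|epsilon_lateral|: A = 5.162 × 10⁻⁵, B = 0.0005101, so B is larger in magnitude.
Final answer: B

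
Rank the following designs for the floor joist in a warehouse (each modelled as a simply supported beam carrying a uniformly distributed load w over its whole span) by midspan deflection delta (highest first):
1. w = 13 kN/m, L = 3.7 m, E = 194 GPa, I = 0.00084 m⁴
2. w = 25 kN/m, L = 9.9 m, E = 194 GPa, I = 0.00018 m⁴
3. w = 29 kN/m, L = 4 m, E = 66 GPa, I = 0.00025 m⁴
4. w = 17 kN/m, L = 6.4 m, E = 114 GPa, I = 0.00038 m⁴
Model: a simply supported beam carrying a uniformly distributed load w over its whole span, so delta = (5·w·L^4) / (384·E·I) (SI units).
  Case 1: delta = (5 × 13000 × 3.7^4) / (384 × (1.94 × 10¹¹) × 0.00084) = 0.0001947 m = 0.1947 mm
  Case 2: delta = (5 × 25000 × 9.9^4) / (384 × (1.94 × 10¹¹) × 0.00018) = 0.08955 m = 89.55 mm
  Case 3: delta = (5 × 29000 × 4^4) / (384 × (6.6 × 10¹⁰) × 0.00025) = 0.005859 m = 5.859 mm
  Case 4: delta = (5 × 17000 × 6.4^4) / (384 × (1.14 × 10¹¹) × 0.00038) = 0.008573 m = 8.573 mm
Ordering: 89.55 mm (case 2) > 8.573 mm (case 4) > 5.859 mm (case 3) > 0.1947 mm (case 1)
Final answer: 2, 4, 3, 1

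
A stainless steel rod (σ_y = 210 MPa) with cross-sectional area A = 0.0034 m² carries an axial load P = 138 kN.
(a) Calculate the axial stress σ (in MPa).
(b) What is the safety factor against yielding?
(a) Axial stress σ = P/A. Convert P = 138 kN = 138000 N.
  σ = 138000 / 0.0034 = 4.059 × 10⁷ Pa = 40.59 MPa
(b) Safety factor SF = σ_y/σ = 210 / 40.59 = 5.174
Final answer: (a) σ = 40.59 MPa, (b) SF = 5.174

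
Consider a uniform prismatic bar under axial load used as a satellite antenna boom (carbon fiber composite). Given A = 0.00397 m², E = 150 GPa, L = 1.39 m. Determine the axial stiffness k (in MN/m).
Model: a uniform prismatic bar under axial load, so k = (A·E) / L.
Convert to SI units:
  E = 150 GPa = 1.5 × 10¹¹ Pa
Substitute:
  k = (0.00397 × (1.5 × 10¹¹)) / 1.39
  k = 4.284 × 10⁸ N/m
Convert: k = 4.284 × 10⁸ N/m = 428.4 MN/m
Final answer: k = 428.4 MN/m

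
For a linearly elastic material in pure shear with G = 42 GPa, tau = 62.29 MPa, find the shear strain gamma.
Model: a linearly elastic material in pure shear, so tau = G·gamma.
Solve for gamma: gamma = tau / G.
Convert to SI units:
  G = 42 GPa = 4.2 × 10¹⁰ Pa
  tau = 62.29 MPa = 6.229 × 10⁷ Pa
Substitute:
  gamma = (6.229 × 10⁷) / (4.2 × 10¹⁰)
  gamma = 0.001483
Final answer: gamma = 0.001483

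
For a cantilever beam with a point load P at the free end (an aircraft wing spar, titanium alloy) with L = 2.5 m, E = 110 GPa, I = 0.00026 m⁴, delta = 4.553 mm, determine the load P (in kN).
Model: a cantilever beam with a point load P at the free end, so delta = (P·L^3) / (3·E·I).
Solve for P: P = (3·delta·E·I) / L^3.
Convert to SI units:
  E = 110 GPa = 1.1 × 10¹¹ Pa
  delta = 4.553 mm = 0.004553 m
Substitute:
  P = (3 × 0.004553 × (1.1 × 10¹¹) × 0.00026) / 2.5^3
  P = 25000 N
Convert: P = 25000 N = 25 kN
Final answer: P = 25 kN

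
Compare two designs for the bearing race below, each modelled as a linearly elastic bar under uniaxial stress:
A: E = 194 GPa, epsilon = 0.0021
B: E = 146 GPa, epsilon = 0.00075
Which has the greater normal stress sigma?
Model: a linearly elastic bar under uniaxial stress, so sigma = E·epsilon (SI units).
  A: sigma = (1.94 × 10¹¹) × 0.0021 = 4.074 × 10⁸ Pa = 407.4 MPa
  B: sigma = (1.46 × 10¹¹) × 0.00075 = 1.095 × 10⁸ Pa = 109.5 MPa
407.4 MPa > 109.5 MPa, so A is larger.
Final answer: A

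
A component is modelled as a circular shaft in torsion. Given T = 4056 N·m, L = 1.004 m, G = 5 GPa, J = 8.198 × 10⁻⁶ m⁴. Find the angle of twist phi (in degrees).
Model: a circular shaft in torsion, so phi = (T·L) / (G·J).
Convert to SI units:
  G = 5 GPa = 5 × 10⁹ Pa
Substitute:
  phi = (4056 × 1.004) / ((5 × 10⁹) × (8.198 × 10⁻⁶))
  phi = 0.09935 rad
Convert to degrees: phi = 0.09935 × 180/π = 5.692°
Final answer: phi = 5.692°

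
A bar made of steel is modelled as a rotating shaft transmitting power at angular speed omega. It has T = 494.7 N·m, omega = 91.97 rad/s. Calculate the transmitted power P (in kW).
Model: a rotating shaft transmitting power at angular speed omega, so P = T·omega.
Substitute:
  P = 494.7 × 91.97
  P = 45500 W
Convert: P = 45500 W = 45.5 kW
Final answer: P = 45.5 kW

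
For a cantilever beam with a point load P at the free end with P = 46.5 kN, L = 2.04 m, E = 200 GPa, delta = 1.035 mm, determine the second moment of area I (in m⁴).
Model: a cantilever beam with a point load P at the free end, so delta = (P·L^3) / (3·E·I).
Solve for I: I = (P·L^3) / (3·delta·E).
Convert to SI units:
  P = 46.5 kN = 46500 N
  E = 200 GPa = 2 × 10¹¹ Pa
  delta = 1.035 mm = 0.001035 m
Substitute:
  I = (46500 × 2.04^3) / (3 × 0.001035 × (2 × 10¹¹))
  I = 0.0006357 m⁴
Final answer: I = 0.0006357 m⁴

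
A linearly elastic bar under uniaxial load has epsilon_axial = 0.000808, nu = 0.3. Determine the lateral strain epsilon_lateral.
Model: a linearly elastic bar under uniaxial load, so epsilon_lateral = -nu·epsilon_axial.
Substitute:
  epsilon_lateral = -(0.3 × 0.000808)
  epsilon_lateral = -0.0002424
Final answer: epsilon_lateral = -0.0002424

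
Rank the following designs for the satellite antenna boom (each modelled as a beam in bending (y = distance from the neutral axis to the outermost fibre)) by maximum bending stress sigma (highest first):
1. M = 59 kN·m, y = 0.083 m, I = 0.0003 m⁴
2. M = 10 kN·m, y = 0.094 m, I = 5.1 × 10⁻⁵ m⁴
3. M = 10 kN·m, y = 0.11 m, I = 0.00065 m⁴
Model: a beam in bending (y = distance from the neutral axis to the outermost fibre), so sigma = (M·y) / I (SI units).
  Case 1: sigma = (59000 × 0.083) / 0.0003 = 1.632 × 10⁷ Pa = 16.32 MPa
  Case 2: sigma = (10000 × 0.094) / (5.1 × 10⁻⁵) = 1.843 × 10⁷ Pa = 18.43 MPa
  Case 3: sigma = (10000 × 0.11) / 0.00065 = 1.692 × 10⁶ Pa = 1.692 MPa
Ordering: 18.43 MPa (case 2) > 16.32 MPa (case 1) > 1.692 MPa (case 3)
Final answer: 2, 1, 3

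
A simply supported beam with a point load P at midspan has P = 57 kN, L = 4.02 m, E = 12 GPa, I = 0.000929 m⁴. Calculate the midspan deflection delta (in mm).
Model: a simply supported beam with a point load P at midspan, so delta = (P·L^3) / (48·E·I).
Convert to SI units:
  P = 57 kN = 57000 N
  E = 12 GPa = 1.2 × 10¹⁰ Pa
Substitute:
  delta = (57000 × 4.02^3) / (48 × (1.2 × 10¹⁰) × 0.000929)
  delta = 0.00692 m
Convert: delta = 0.00692 m = 6.92 mm
Final answer: delta = 6.92 mm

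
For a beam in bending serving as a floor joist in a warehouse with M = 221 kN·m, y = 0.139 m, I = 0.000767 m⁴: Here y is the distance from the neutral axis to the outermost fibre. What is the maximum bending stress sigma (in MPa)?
Model: a beam in bending, so sigma = (M·y) / I.
Convert to SI units:
  M = 221 kN·m = 221000 N·m
Substitute:
  sigma = (221000 × 0.139) / 0.000767
  sigma = 4.005 × 10⁷ Pa
Convert: sigma = 4.005 × 10⁷ Pa = 40.05 MPa
Final answer: sigma = 40.05 MPa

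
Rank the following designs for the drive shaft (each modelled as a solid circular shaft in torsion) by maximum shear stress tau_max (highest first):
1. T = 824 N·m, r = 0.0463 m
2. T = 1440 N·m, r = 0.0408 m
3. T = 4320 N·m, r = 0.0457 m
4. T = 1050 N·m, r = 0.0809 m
Model: a solid circular shaft in torsion, so tau_max = (2·T) / (π·r^3) (SI units).
  Case 1: tau_max = (2 × 824) / (π × 0.0463^3) = 5.285 × 10⁶ Pa = 5.285 MPa
  Case 2: tau_max = (2 × 1440) / (π × 0.0408^3) = 1.35 × 10⁷ Pa = 13.5 MPa
  Case 3: tau_max = (2 × 4320) / (π × 0.0457^3) = 2.881 × 10⁷ Pa = 28.81 MPa
  Case 4: tau_max = (2 × 1050) / (π × 0.0809^3) = 1.262 × 10⁶ Pa = 1.262 MPa
Ordering: 28.81 MPa (case 3) > 13.5 MPa (case 2) > 5.285 MPa (case 1) > 1.262 MPa (case 4)
Final answer: 3, 2, 1, 4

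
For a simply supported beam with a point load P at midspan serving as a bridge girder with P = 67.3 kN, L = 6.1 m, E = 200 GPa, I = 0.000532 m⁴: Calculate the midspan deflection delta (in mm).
Model: a simply supported beam with a point load P at midspan, so delta = (P·L^3) / (48·E·I).
Convert to SI units:
  P = 67.3 kN = 67300 N
  E = 200 GPa = 2 × 10¹¹ Pa
Substitute:
  delta = (67300 × 6.1^3) / (48 × (2 × 10¹¹) × 0.000532)
  delta = 0.002991 m
Convert: delta = 0.002991 m = 2.991 mm
Final answer: delta = 2.991 mm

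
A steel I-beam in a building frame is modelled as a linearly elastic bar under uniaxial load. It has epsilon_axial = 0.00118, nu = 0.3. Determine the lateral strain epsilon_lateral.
Model: a linearly elastic bar under uniaxial load, so epsilon_lateral = -nu·epsilon_axial.
Substitute:
  epsilon_lateral = -(0.3 × 0.00118)
  epsilon_lateral = -0.000354
Final answer: epsilon_lateral = -0.000354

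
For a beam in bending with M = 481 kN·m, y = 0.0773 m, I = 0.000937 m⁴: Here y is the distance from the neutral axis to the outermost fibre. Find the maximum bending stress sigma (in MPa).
Model: a beam in bending, so sigma = (M·y) / I.
Convert to SI units:
  M = 481 kN·m = 481000 N·m
Substitute:
  sigma = (481000 × 0.0773) / 0.000937
  sigma = 3.968 × 10⁷ Pa
Convert: sigma = 3.968 × 10⁷ Pa = 39.68 MPa
Final answer: sigma = 39.68 MPa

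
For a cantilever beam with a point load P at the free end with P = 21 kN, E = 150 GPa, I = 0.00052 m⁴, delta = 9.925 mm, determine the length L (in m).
Model: a cantilever beam with a point load P at the free end, so delta = (P·L^3) / (3·E·I).
Solve for L: L = ((3·delta·E·I) / P)^(1/3).
Convert to SI units:
  P = 21 kN = 21000 N
  E = 150 GPa = 1.5 × 10¹¹ Pa
  delta = 9.925 mm = 0.009925 m
Substitute:
  L = ((3 × 0.009925 × (1.5 × 10¹¹) × 0.00052) / 21000)^(1/3)
  L = 4.8 m
Final answer: L = 4.8 m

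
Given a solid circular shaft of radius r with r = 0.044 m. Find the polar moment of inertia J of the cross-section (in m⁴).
Model: a solid circular shaft of radius r, so J = (π·r^4) / 2.
Substitute:
  J = (π × 0.044^4) / 2
  J = 5.887 × 10⁻⁶ m⁴
Final answer: J = 5.887 × 10⁻⁶ m⁴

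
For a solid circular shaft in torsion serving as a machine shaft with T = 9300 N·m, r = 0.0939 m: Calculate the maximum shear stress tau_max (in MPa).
Model: a solid circular shaft in torsion, so tau_max = (2·T) / (π·r^3).
Substitute:
  tau_max = (2 × 9300) / (π × 0.0939^3)
  tau_max = 7.151 × 10⁶ Pa
Convert: tau_max = 7.151 × 10⁶ Pa = 7.151 MPa
Final answer: tau_max = 7.151 MPa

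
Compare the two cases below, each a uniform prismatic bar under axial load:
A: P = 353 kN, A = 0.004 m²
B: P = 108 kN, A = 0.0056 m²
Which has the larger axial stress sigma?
Model: a uniform prismatic bar under axial load, so sigma = P / A (SI units).
  A: sigma = 353000 / 0.004 = 8.825 × 10⁷ Pa = 88.25 MPa
  B: sigma = 108000 / 0.0056 = 1.929 × 10⁷ Pa = 19.29 MPa
88.25 MPa > 19.29 MPa, so A is larger.
Final answer: A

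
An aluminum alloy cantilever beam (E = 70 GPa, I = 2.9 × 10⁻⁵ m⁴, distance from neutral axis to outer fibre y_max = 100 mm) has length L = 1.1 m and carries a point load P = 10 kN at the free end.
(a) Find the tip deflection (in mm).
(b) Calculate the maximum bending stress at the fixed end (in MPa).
(a) Tip deflection of a cantilever with an end point load: δ = P·L^3 / (3·E·I). Convert P = 10 kN = 10000 N, E = 70 GPa = 7 × 10¹⁰ Pa.
  δ = (10000 × 1.1^3) / (3 × (7 × 10¹⁰) × (2.9 × 10⁻⁵)) = 0.002186 m = 2.186 mm
(b) Maximum bending moment at the fixed end: M = P·L = 10000 × 1.1 = 11000 N·m. Convert y_max = 100 mm = 0.1 m.
  σ = M·y_max / I = (11000 × 0.1) / (2.9 × 10⁻⁵) = 3.793 × 10⁷ Pa = 37.93 MPa
Final answer: (a) δ = 2.186 mm, (b) σ = 37.93 MPa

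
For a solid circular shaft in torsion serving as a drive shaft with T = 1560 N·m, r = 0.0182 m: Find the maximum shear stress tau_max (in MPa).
Model: a solid circular shaft in torsion, so tau_max = (2·T) / (π·r^3).
Substitute:
  tau_max = (2 × 1560) / (π × 0.0182^3)
  tau_max = 1.647 × 10⁸ Pa
Convert: tau_max = 1.647 × 10⁸ Pa = 164.7 MPa
Final answer: tau_max = 164.7 MPa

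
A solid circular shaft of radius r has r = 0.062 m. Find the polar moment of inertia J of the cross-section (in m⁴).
Model: a solid circular shaft of radius r, so J = (π·r^4) / 2.
Substitute:
  J = (π × 0.062^4) / 2
  J = 2.321 × 10⁻⁵ m⁴
Final answer: J = 2.321 × 10⁻⁵ m⁴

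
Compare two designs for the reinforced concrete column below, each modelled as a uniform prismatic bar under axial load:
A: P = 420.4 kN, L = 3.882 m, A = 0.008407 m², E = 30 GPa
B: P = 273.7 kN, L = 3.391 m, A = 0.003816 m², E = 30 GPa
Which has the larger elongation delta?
Model: a uniform prismatic bar under axial load, so delta = (P·L) / (A·E) (SI units).
  A: delta = (420400 × 3.882) / (0.008407 × (3 × 10¹⁰)) = 0.006471 m = 6.471 mm
  B: delta = (273700 × 3.391) / (0.003816 × (3 × 10¹⁰)) = 0.008107 m = 8.107 mm
8.107 mm > 6.471 mm, so B is larger.
Final answer: B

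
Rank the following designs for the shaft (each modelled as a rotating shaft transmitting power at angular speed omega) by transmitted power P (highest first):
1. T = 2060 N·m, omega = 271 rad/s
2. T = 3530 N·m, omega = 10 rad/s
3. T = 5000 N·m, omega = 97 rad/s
Model: a rotating shaft transmitting power at angular speed omega, so P = T·omega (SI units).
  Case 1: P = 2060 × 271 = 558300 W = 558.3 kW
  Case 2: P = 3530 × 10 = 35300 W = 35.3 kW
  Case 3: P = 5000 × 97 = 485000 W = 485 kW
Ordering: 558.3 kW (case 1) > 485 kW (case 3) > 35.3 kW (case 2)
Final answer: 1, 3, 2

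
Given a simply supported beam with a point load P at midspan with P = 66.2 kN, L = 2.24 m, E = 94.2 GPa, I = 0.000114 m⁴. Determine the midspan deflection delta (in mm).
Model: a simply supported beam with a point load P at midspan, so delta = (P·L^3) / (48·E·I).
Convert to SI units:
  P = 66.2 kN = 66200 N
  E = 94.2 GPa = 9.42 × 10¹⁰ Pa
Substitute:
  delta = (66200 × 2.24^3) / (48 × (9.42 × 10¹⁰) × 0.000114)
  delta = 0.001443 m
Convert: delta = 0.001443 m = 1.443 mm
Final answer: delta = 1.443 mm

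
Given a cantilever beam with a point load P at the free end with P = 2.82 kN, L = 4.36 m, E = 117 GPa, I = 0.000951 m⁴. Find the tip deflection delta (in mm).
Model: a cantilever beam with a point load P at the free end, so delta = (P·L^3) / (3·E·I).
Convert to SI units:
  P = 2.82 kN = 2820 N
  E = 117 GPa = 1.17 × 10¹¹ Pa
Substitute:
  delta = (2820 × 4.36^3) / (3 × (1.17 × 10¹¹) × 0.000951)
  delta = 0.0007002 m
Convert: delta = 0.0007002 m = 0.7002 mm
Final answer: delta = 0.7002 mm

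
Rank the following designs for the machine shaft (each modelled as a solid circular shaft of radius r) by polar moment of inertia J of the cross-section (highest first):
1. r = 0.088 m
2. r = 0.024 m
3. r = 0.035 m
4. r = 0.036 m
Model: a solid circular shaft of radius r, so J = (π·r^4) / 2 (SI units).
  Case 1: J = (π × 0.088^4) / 2 = 9.42 × 10⁻⁵ m⁴
  Case 2: J = (π × 0.024^4) / 2 = 5.212 × 10⁻⁷ m⁴
  Case 3: J = (π × 0.035^4) / 2 = 2.357 × 10⁻⁶ m⁴
  Case 4: J = (π × 0.036^4) / 2 = 2.638 × 10⁻⁶ m⁴
Ordering: 9.42 × 10⁻⁵ m⁴ (case 1) > 2.638 × 10⁻⁶ m⁴ (case 4) > 2.357 × 10⁻⁶ m⁴ (case 3) > 5.212 × 10⁻⁷ m⁴ (case 2)
Final answer: 1, 4, 3, 2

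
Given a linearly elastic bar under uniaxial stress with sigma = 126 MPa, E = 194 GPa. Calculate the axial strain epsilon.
Model: a linearly elastic bar under uniaxial stress, so epsilon = sigma / E.
Convert to SI units:
  sigma = 126 MPa = 1.26 × 10⁸ Pa
  E = 194 GPa = 1.94 × 10¹¹ Pa
Substitute:
  epsilon = (1.26 × 10⁸) / (1.94 × 10¹¹)
  epsilon = 0.0006495
Final answer: epsilon = 0.0006495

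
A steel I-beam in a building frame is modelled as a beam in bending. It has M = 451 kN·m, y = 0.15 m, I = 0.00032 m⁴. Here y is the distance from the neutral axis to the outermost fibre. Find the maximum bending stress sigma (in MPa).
Model: a beam in bending, so sigma = (M·y) / I.
Convert to SI units:
  M = 451 kN·m = 451000 N·m
Substitute:
  sigma = (451000 × 0.15) / 0.00032
  sigma = 2.114 × 10⁸ Pa
Convert: sigma = 2.114 × 10⁸ Pa = 211.4 MPa
Final answer: sigma = 211.4 MPa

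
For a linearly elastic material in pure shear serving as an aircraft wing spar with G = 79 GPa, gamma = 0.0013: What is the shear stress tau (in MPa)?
Model: a linearly elastic material in pure shear, so tau = G·gamma.
Convert to SI units:
  G = 79 GPa = 7.9 × 10¹⁰ Pa
Substitute:
  tau = (7.9 × 10¹⁰) × 0.0013
  tau = 1.027 × 10⁸ Pa
Convert: tau = 1.027 × 10⁸ Pa = 102.7 MPa
Final answer: tau = 102.7 MPa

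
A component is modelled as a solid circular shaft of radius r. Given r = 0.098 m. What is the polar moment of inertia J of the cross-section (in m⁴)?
Model: a solid circular shaft of radius r, so J = (π·r^4) / 2.
Substitute:
  J = (π × 0.098^4) / 2
  J = 0.0001449 m⁴
Final answer: J = 0.0001449 m⁴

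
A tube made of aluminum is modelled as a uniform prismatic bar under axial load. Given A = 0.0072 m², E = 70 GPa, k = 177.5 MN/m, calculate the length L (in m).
Model: a uniform prismatic bar under axial load, so k = (A·E) / L.
Solve for L: L = (A·E) / k.
Convert to SI units:
  E = 70 GPa = 7 × 10¹⁰ Pa
  k = 177.5 MN/m = 1.775 × 10⁸ N/m
Substitute:
  L = (0.0072 × (7 × 10¹⁰)) / (1.775 × 10⁸)
  L = 2.839 m
Final answer: L = 2.839 m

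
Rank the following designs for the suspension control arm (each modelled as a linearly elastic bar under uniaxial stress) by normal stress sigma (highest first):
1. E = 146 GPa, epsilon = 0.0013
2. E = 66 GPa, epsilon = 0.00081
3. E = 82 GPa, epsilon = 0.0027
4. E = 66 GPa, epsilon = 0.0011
Model: a linearly elastic bar under uniaxial stress, so sigma = E·epsilon (SI units).
  Case 1: sigma = (1.46 × 10¹¹) × 0.0013 = 1.898 × 10⁸ Pa = 189.8 MPa
  Case 2: sigma = (6.6 × 10¹⁰) × 0.00081 = 5.346 × 10⁷ Pa = 53.46 MPa
  Case 3: sigma = (8.2 × 10¹⁰) × 0.0027 = 2.214 × 10⁸ Pa = 221.4 MPa
  Case 4: sigma = (6.6 × 10¹⁰) × 0.0011 = 7.26 × 10⁷ Pa = 72.6 MPa
Ordering: 221.4 MPa (case 3) > 189.8 MPa (case 1) > 72.6 MPa (case 4) > 53.46 MPa (case 2)
Final answer: 3, 1, 4, 2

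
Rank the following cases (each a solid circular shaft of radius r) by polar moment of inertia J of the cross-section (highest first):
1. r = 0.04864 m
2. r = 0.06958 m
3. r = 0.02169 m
Model: a solid circular shaft of radius r, so J = (π·r^4) / 2 (SI units).
  Case 1: J = (π × 0.04864^4) / 2 = 8.792 × 10⁻⁶ m⁴
  Case 2: J = (π × 0.06958^4) / 2 = 3.682 × 10⁻⁵ m⁴
  Case 3: J = (π × 0.02169^4) / 2 = 3.477 × 10⁻⁷ m⁴
Ordering: 3.682 × 10⁻⁵ m⁴ (case 2) > 8.792 × 10⁻⁶ m⁴ (case 1) > 3.477 × 10⁻⁷ m⁴ (case 3)
Final answer: 2, 1, 3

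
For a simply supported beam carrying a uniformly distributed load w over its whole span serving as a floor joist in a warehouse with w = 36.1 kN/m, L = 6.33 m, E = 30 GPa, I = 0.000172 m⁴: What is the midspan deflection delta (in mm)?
Model: a simply supported beam carrying a uniformly distributed load w over its whole span, so delta = (5·w·L^4) / (384·E·I).
Convert to SI units:
  w = 36.1 kN/m = 36100 N/m
  E = 30 GPa = 3 × 10¹⁰ Pa
Substitute:
  delta = (5 × 36100 × 6.33^4) / (384 × (3 × 10¹⁰) × 0.000172)
  delta = 0.1463 m
Convert: delta = 0.1463 m = 146.3 mm
Final answer: delta = 146.3 mm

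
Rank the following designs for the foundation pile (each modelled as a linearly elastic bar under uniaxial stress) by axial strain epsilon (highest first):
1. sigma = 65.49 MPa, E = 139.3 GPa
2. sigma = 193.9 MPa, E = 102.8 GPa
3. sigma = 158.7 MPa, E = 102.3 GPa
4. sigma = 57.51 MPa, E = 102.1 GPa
Model: a linearly elastic bar under uniaxial stress, so epsilon = sigma / E (SI units).
  Case 1: epsilon = (6.549 × 10⁷) / (1.393 × 10¹¹) = 0.0004701
  Case 2: epsilon = (1.939 × 10⁸) / (1.028 × 10¹¹) = 0.001886
  Case 3: epsilon = (1.587 × 10⁸) / (1.023 × 10¹¹) = 0.001551
  Case 4: epsilon = (5.751 × 10⁷) / (1.021 × 10¹¹) = 0.0005633
Ordering: 0.001886 (case 2) > 0.001551 (case 3) > 0.0005633 (case 4) > 0.0004701 (case 1)
Final answer: 2, 3, 4, 1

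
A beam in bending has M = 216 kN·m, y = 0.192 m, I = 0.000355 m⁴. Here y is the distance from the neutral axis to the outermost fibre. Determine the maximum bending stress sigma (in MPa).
Model: a beam in bending, so sigma = (M·y) / I.
Convert to SI units:
  M = 216 kN·m = 216000 N·m
Substitute:
  sigma = (216000 × 0.192) / 0.000355
  sigma = 1.168 × 10⁸ Pa
Convert: sigma = 1.168 × 10⁸ Pa = 116.8 MPa
Final answer: sigma = 116.8 MPa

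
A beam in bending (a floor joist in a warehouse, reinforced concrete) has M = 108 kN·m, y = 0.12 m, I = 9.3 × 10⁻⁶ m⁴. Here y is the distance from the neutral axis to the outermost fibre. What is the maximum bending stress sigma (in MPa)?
Model: a beam in bending, so sigma = (M·y) / I.
Convert to SI units:
  M = 108 kN·m = 108000 N·m
Substitute:
  sigma = (108000 × 0.12) / (9.3 × 10⁻⁶)
  sigma = 1.394 × 10⁹ Pa
Convert: sigma = 1.394 × 10⁹ Pa = 1394 MPa
Final answer: sigma = 1394 MPa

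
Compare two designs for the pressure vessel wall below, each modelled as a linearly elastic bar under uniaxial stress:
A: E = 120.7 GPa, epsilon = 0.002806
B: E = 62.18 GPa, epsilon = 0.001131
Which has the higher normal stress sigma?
Model: a linearly elastic bar under uniaxial stress, so sigma = E·epsilon (SI units).
  A: sigma = (1.207 × 10¹¹) × 0.002806 = 3.387 × 10⁸ Pa = 338.7 MPa
  B: sigma = (6.218 × 10¹⁰) × 0.001131 = 7.033 × 10⁷ Pa = 70.33 MPa
338.7 MPa > 70.33 MPa, so A is larger.
Final answer: A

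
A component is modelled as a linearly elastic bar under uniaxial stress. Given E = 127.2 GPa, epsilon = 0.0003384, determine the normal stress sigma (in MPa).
Model: a linearly elastic bar under uniaxial stress, so epsilon = sigma / E.
Solve for sigma: sigma = epsilon·E.
Convert to SI units:
  E = 127.2 GPa = 1.272 × 10¹¹ Pa
Substitute:
  sigma = 0.0003384 × (1.272 × 10¹¹)
  sigma = 4.304 × 10⁷ Pa
Convert: sigma = 4.304 × 10⁷ Pa = 43.04 MPa
Final answer: sigma = 43.04 MPa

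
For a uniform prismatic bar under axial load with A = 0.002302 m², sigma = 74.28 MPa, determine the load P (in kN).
Model: a uniform prismatic bar under axial load, so sigma = P / A.
Solve for P: P = sigma·A.
Convert to SI units:
  sigma = 74.28 MPa = 7.428 × 10⁷ Pa
Substitute:
  P = (7.428 × 10⁷) × 0.002302
  P = 171000 N
Convert: P = 171000 N = 171 kN
Final answer: P = 171 kN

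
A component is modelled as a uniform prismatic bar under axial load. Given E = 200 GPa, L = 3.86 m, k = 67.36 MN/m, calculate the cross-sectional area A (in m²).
Model: a uniform prismatic bar under axial load, so k = (A·E) / L.
Solve for A: A = (k·L) / E.
Convert to SI units:
  E = 200 GPa = 2 × 10¹¹ Pa
  k = 67.36 MN/m = 6.736 × 10⁷ N/m
Substitute:
  A = ((6.736 × 10⁷) × 3.86) / (2 × 10¹¹)
  A = 0.0013 m²
Final answer: A = 0.0013 m²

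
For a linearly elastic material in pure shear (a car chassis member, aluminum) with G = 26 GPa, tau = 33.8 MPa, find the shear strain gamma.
Model: a linearly elastic material in pure shear, so tau = G·gamma.
Solve for gamma: gamma = tau / G.
Convert to SI units:
  G = 26 GPa = 2.6 × 10¹⁰ Pa
  tau = 33.8 MPa = 3.38 × 10⁷ Pa
Substitute:
  gamma = (3.38 × 10⁷) / (2.6 × 10¹⁰)
  gamma = 0.0013
Final answer: gamma = 0.0013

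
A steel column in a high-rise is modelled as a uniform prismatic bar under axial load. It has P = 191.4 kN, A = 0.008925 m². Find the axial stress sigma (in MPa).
Model: a uniform prismatic bar under axial load, so sigma = P / A.
Convert to SI units:
  P = 191.4 kN = 191400 N
Substitute:
  sigma = 191400 / 0.008925
  sigma = 2.145 × 10⁷ Pa
Convert: sigma = 2.145 × 10⁷ Pa = 21.45 MPa
Final answer: sigma = 21.45 MPa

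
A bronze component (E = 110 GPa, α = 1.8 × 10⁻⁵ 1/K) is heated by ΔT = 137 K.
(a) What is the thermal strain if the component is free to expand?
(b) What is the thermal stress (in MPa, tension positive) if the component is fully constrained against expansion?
(a) Free thermal strain ε_th = α·ΔT = (1.8 × 10⁻⁵) × 137 = 0.002466
(b) Fully constrained, the expansion is suppressed, so σ = -E·α·ΔT. Convert E = 110 GPa = 1.1 × 10¹¹ Pa.
  σ = -(1.1 × 10¹¹) × (1.8 × 10⁻⁵) × 137 = -2.713 × 10⁸ Pa = -271.3 MPa (compressive)
Final answer: (a) ε_th = 0.002466, (b) σ = -271.3 MPa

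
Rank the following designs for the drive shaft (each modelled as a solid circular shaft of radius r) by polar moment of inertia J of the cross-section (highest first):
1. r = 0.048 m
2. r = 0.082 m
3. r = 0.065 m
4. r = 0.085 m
Model: a solid circular shaft of radius r, so J = (π·r^4) / 2 (SI units).
  Case 1: J = (π × 0.048^4) / 2 = 8.338 × 10⁻⁶ m⁴
  Case 2: J = (π × 0.082^4) / 2 = 7.102 × 10⁻⁵ m⁴
  Case 3: J = (π × 0.065^4) / 2 = 2.804 × 10⁻⁵ m⁴
  Case 4: J = (π × 0.085^4) / 2 = 8.2 × 10⁻⁵ m⁴
Ordering: 8.2 × 10⁻⁵ m⁴ (case 4) > 7.102 × 10⁻⁵ m⁴ (case 2) > 2.804 × 10⁻⁵ m⁴ (case 3) > 8.338 × 10⁻⁶ m⁴ (case 1)
Final answer: 4, 2, 3, 1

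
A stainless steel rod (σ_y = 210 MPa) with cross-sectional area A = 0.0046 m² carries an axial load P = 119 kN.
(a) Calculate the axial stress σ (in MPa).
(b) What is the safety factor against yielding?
(a) Axial stress σ = P/A. Convert P = 119 kN = 119000 N.
  σ = 119000 / 0.0046 = 2.587 × 10⁷ Pa = 25.87 MPa
(b) Safety factor SF = σ_y/σ = 210 / 25.87 = 8.118
Final answer: (a) σ = 25.87 MPa, (b) SF = 8.118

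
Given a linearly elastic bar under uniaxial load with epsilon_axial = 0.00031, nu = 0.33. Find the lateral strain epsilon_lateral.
Model: a linearly elastic bar under uniaxial load, so epsilon_lateral = -nu·epsilon_axial.
Substitute:
  epsilon_lateral = -(0.33 × 0.00031)
  epsilon_lateral = -0.0001023
Final answer: epsilon_lateral = -0.0001023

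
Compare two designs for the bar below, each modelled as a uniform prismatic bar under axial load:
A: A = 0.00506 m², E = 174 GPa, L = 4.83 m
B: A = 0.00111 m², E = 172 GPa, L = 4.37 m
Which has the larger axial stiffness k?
Model: a uniform prismatic bar under axial load, so k = (A·E) / L (SI units).
  A: k = (0.00506 × (1.74 × 10¹¹)) / 4.83 = 1.823 × 10⁸ N/m = 182.3 MN/m
  B: k = (0.00111 × (1.72 × 10¹¹)) / 4.37 = 4.369 × 10⁷ N/m = 43.69 MN/m
182.3 MN/m > 43.69 MN/m, so A is larger.
Final answer: A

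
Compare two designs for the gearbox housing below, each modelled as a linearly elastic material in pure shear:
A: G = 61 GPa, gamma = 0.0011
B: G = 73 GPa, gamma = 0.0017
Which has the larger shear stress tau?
Model: a linearly elastic material in pure shear, so tau = G·gamma (SI units).
  A: tau = (6.1 × 10¹⁰) × 0.0011 = 6.71 × 10⁷ Pa = 67.1 MPa
  B: tau = (7.3 × 10¹⁰) × 0.0017 = 1.241 × 10⁸ Pa = 124.1 MPa
124.1 MPa > 67.1 MPa, so B is larger.
Final answer: B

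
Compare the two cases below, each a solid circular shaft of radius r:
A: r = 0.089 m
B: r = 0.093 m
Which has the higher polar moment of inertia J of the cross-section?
Model: a solid circular shaft of radius r, so J = (π·r^4) / 2 (SI units).
  A: J = (π × 0.089^4) / 2 = 9.856 × 10⁻⁵ m⁴
  B: J = (π × 0.093^4) / 2 = 0.0001175 m⁴
0.0001175 m⁴ > 9.856 × 10⁻⁵ m⁴, so B is larger.
Final answer: B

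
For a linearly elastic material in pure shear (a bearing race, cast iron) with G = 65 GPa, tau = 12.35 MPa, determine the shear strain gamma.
Model: a linearly elastic material in pure shear, so tau = G·gamma.
Solve for gamma: gamma = tau / G.
Convert to SI units:
  G = 65 GPa = 6.5 × 10¹⁰ Pa
  tau = 12.35 MPa = 1.235 × 10⁷ Pa
Substitute:
  gamma = (1.235 × 10⁷) / (6.5 × 10¹⁰)
  gamma = 0.00019
Final answer: gamma = 0.00019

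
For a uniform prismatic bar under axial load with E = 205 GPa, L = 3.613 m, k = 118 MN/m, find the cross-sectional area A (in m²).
Model: a uniform prismatic bar under axial load, so k = (A·E) / L.
Solve for A: A = (k·L) / E.
Convert to SI units:
  E = 205 GPa = 2.05 × 10¹¹ Pa
  k = 118 MN/m = 1.18 × 10⁸ N/m
Substitute:
  A = ((1.18 × 10⁸) × 3.613) / (2.05 × 10¹¹)
  A = 0.00208 m²
Final answer: A = 0.00208 m²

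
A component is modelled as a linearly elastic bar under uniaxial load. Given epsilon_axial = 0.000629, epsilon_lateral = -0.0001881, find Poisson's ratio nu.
Model: a linearly elastic bar under uniaxial load, so epsilon_lateral = -nu·epsilon_axial.
Solve for nu: nu = -epsilon_lateral / epsilon_axial.
Substitute:
  nu = -(-0.0001881) / 0.000629
  nu = 0.299
Final answer: nu = 0.299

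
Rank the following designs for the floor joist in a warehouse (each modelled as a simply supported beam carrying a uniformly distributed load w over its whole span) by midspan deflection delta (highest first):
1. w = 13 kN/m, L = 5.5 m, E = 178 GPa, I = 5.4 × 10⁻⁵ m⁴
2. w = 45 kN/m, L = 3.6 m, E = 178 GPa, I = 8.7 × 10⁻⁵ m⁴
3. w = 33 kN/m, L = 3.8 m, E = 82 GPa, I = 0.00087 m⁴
Model: a simply supported beam carrying a uniformly distributed load w over its whole span, so delta = (5·w·L^4) / (384·E·I) (SI units).
  Case 1: delta = (5 × 13000 × 5.5^4) / (384 × (1.78 × 10¹¹) × (5.4 × 10⁻⁵)) = 0.01611 m = 16.11 mm
  Case 2: delta = (5 × 45000 × 3.6^4) / (384 × (1.78 × 10¹¹) × (8.7 × 10⁻⁵)) = 0.006355 m = 6.355 mm
  Case 3: delta = (5 × 33000 × 3.8^4) / (384 × (8.2 × 10¹⁰) × 0.00087) = 0.001256 m = 1.256 mm
Ordering: 16.11 mm (case 1) > 6.355 mm (case 2) > 1.256 mm (case 3)
Final answer: 1, 2, 3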